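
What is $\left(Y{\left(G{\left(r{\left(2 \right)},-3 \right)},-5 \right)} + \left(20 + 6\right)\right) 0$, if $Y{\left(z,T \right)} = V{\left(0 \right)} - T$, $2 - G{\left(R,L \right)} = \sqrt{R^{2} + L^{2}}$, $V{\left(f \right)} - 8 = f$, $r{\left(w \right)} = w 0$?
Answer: $0$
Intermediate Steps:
$r{\left(w \right)} = 0$
$V{\left(f \right)} = 8 + f$
$G{\left(R,L \right)} = 2 - \sqrt{L^{2} + R^{2}}$ ($G{\left(R,L \right)} = 2 - \sqrt{R^{2} + L^{2}} = 2 - \sqrt{L^{2} + R^{2}}$)
$Y{\left(z,T \right)} = 8 - T$ ($Y{\left(z,T \right)} = \left(8 + 0\right) - T = 8 - T$)
$\left(Y{\left(G{\left(r{\left(2 \right)},-3 \right)},-5 \right)} + \left(20 + 6\right)\right) 0 = \left(\left(8 - -5\right) + \left(20 + 6\right)\right) 0 = \left(\left(8 + 5\right) + 26\right) 0 = \left(13 + 26\right) 0 = 39 \cdot 0 = 0$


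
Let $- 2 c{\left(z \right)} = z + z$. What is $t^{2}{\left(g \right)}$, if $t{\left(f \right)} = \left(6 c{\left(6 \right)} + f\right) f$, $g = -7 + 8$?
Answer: $1225$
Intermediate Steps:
$c{\left(z \right)} = - z$ ($c{\left(z \right)} = - \frac{z + z}{2} = - \frac{2 z}{2} = - z$)
$g = 1$
$t{\left(f \right)} = f \left(-36 + f\right)$ ($t{\left(f \right)} = \left(6 \left(\left(-1\right) 6\right) + f\right) f = \left(6 \left(-6\right) + f\right) f = \left(-36 + f\right) f = f \left(-36 + f\right)$)
$t^{2}{\left(g \right)} = \left(1 \left(-36 + 1\right)\right)^{2} = \left(1 \left(-35\right)\right)^{2} = \left(-35\right)^{2} = 1225$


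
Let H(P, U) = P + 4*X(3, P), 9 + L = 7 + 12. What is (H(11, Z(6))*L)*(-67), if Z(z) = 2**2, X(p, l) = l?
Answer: -36850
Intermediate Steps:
L = 10 (L = -9 + (7 + 12) = -9 + 19 = 10)
Z(z) = 4
H(P, U) = 5*P (H(P, U) = P + 4*P = 5*P)
(H(11, Z(6))*L)*(-67) = ((5*11)*10)*(-67) = (55*10)*(-67) = 550*(-67) = -36850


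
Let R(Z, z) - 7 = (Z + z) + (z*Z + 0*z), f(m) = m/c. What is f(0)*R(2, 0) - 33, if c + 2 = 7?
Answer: -33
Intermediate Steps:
c = 5 (c = -2 + 7 = 5)
f(m) = m/5
R(Z, z) = 7 + Z + z + Z*z (R(Z, z) = 7 + ((Z + z) + (z*Z + 0*z)) = 7 + ((Z + z) + (Z*z + 0)) = 7 + ((Z + z) + Z*z) = 7 + (Z + z + Z*z) = 7 + Z + z + Z*z)
f(0)*R(2, 0) - 33 = ((1/5)*0)*(7 + 2 + 0 + 2*0) - 33 = 0*(7 + 2 + 0 + 0) - 33 = 0*9 - 33 = 0 - 33 = -33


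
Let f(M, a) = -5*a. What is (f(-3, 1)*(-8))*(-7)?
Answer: -280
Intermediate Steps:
(f(-3, 1)*(-8))*(-7) = (-5*1*(-8))*(-7) = -5*(-8)*(-7) = 40*(-7) = -280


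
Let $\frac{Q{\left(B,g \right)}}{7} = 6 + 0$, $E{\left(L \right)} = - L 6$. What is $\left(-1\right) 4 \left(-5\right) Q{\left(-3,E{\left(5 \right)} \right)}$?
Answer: $840$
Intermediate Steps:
$E{\left(L \right)} = - 6 L$
$Q{\left(B,g \right)} = 42$ ($Q{\left(B,g \right)} = 7 \left(6 + 0\right) = 7 \cdot 6 = 42$)
$\left(-1\right) 4 \left(-5\right) Q{\left(-3,E{\left(5 \right)} \right)} = \left(-1\right) 4 \left(-5\right) 42 = \left(-4\right) \left(-5\right) 42 = 20 \cdot 42 = 840$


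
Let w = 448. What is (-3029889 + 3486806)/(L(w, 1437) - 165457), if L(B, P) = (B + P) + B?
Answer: -456917/163124 ≈ -2.8010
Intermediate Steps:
L(B, P) = P + 2*B
(-3029889 + 3486806)/(L(w, 1437) - 165457) = (-3029889 + 3486806)/((1437 + 2*448) - 165457) = 456917/((1437 + 896) - 165457) = 456917/(2333 - 165457) = 456917/(-163124) = 456917*(-1/163124) = -456917/163124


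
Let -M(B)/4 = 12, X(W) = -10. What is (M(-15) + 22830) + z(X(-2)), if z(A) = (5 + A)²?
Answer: 22807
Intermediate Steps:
M(B) = -48 (M(B) = -4*12 = -48)
(M(-15) + 22830) + z(X(-2)) = (-48 + 22830) + (5 - 10)² = 22782 + (-5)² = 22782 + 25 = 22807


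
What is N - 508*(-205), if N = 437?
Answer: 104577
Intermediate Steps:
N - 508*(-205) = 437 - 508*(-205) = 437 + 104140 = 104577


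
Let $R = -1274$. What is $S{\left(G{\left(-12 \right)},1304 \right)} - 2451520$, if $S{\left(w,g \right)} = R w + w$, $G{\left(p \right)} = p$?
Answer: $-2436244$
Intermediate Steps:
$S{\left(w,g \right)} = - 1273 w$ ($S{\left(w,g \right)} = - 1274 w + w = - 1273 w$)
$S{\left(G{\left(-12 \right)},1304 \right)} - 2451520 = \left(-1273\right) \left(-12\right) - 2451520 = 15276 - 2451520 = -2436244$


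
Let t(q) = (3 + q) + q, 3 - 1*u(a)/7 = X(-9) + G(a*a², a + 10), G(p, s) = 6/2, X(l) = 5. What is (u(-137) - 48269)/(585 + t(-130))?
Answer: -6038/41 ≈ -147.27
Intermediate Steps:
G(p, s) = 3 (G(p, s) = 6*(½) = 3)
u(a) = -35 (u(a) = 21 - 7*(5 + 3) = 21 - 7*8 = 21 - 56 = -35)
t(q) = 3 + 2*q
(u(-137) - 48269)/(585 + t(-130)) = (-35 - 48269)/(585 + (3 + 2*(-130))) = -48304/(585 + (3 - 260)) = -48304/(585 - 257) = -48304/328 = -48304*1/328 = -6038/41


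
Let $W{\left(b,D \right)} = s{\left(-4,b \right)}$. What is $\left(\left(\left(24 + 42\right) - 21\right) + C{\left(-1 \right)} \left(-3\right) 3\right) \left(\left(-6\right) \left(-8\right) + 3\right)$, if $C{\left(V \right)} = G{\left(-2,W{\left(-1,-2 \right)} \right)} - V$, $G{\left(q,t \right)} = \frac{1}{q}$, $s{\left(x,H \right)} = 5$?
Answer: $\frac{4131}{2} \approx 2065.5$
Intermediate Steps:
$W{\left(b,D \right)} = 5$
$C{\left(V \right)} = - \frac{1}{2} - V$ ($C{\left(V \right)} = \frac{1}{-2} - V = - \frac{1}{2} - V$)
$\left(\left(\left(24 + 42\right) - 21\right) + C{\left(-1 \right)} \left(-3\right) 3\right) \left(\left(-6\right) \left(-8\right) + 3\right) = \left(\left(\left(24 + 42\right) - 21\right) + \left(- \frac{1}{2} - -1\right) \left(-3\right) 3\right) \left(\left(-6\right) \left(-8\right) + 3\right) = \left(\left(66 - 21\right) + \left(- \frac{1}{2} + 1\right) \left(-3\right) 3\right) \left(48 + 3\right) = \left(45 + \frac{1}{2} \left(-3\right) 3\right) 51 = \left(45 - \frac{9}{2}\right) 51 = \frac{81}{2} \cdot 51 = \frac{4131}{2}$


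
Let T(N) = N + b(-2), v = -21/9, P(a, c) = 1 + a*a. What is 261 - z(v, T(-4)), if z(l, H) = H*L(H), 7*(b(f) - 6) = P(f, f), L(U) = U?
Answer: 12428/49 ≈ 253.63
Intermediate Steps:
P(a, c) = 1 + a²
b(f) = 43/7 + f²/7 (b(f) = 6 + (1 + f²)/7 = 6 + (⅐ + f²/7) = 43/7 + f²/7)
v = -7/3 (v = -21*⅑ = -7/3 ≈ -2.3333)
T(N) = 47/7 + N (T(N) = N + (43/7 + (⅐)*(-2)²) = N + (43/7 + (⅐)*4) = N + (43/7 + 4/7) = N + 47/7 = 47/7 + N)
z(l, H) = H² (z(l, H) = H*H = H²)
261 - z(v, T(-4)) = 261 - (47/7 - 4)² = 261 - (19/7)² = 261 - 1*361/49 = 261 - 361/49 = 12428/49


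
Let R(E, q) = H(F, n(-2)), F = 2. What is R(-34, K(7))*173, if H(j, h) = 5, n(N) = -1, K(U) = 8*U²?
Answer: 865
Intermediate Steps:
R(E, q) = 5
R(-34, K(7))*173 = 5*173 = 865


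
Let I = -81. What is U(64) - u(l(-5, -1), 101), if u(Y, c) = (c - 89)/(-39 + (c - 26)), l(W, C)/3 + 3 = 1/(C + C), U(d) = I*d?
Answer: -15553/3 ≈ -5184.3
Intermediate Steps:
U(d) = -81*d
l(W, C) = -9 + 3/(2*C) (l(W, C) = -9 + 3/(C + C) = -9 + 3/((2*C)) = -9 + 3*(1/(2*C)) = -9 + 3/(2*C))
u(Y, c) = (-89 + c)/(-65 + c) (u(Y, c) = (-89 + c)/(-39 + (-26 + c)) = (-89 + c)/(-65 + c))
U(64) - u(l(-5, -1), 101) = -81*64 - (-89 + 101)/(-65 + 101) = -5184 - 12/36 = -5184 - 1*⅓ = -5184 - ⅓ = -15553/3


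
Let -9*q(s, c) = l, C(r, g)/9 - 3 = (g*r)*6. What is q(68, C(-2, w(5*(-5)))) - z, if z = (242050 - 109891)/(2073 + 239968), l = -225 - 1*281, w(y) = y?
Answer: 121283315/2178369 ≈ 55.676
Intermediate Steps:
C(r, g) = 27 + 54*g*r (C(r, g) = 27 + 9*((g*r)*6) = 27 + 9*(6*g*r) = 27 + 54*g*r)
l = -506 (l = -225 - 281 = -506)
q(s, c) = 506/9 (q(s, c) = -⅑*(-506) = 506/9)
z = 132159/242041 ≈ 0.54602
q(68, C(-2, w(5*(-5)))) - z = 506/9 - 1*132159/242041 = 506/9 - 132159/242041 = 121283315/2178369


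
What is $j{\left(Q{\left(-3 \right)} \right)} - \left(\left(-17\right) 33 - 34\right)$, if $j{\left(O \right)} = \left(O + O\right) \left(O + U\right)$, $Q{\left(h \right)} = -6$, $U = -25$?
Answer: $967$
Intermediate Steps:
$j{\left(O \right)} = 2 O \left(-25 + O\right)$ ($j{\left(O \right)} = \left(O + O\right) \left(O - 25\right) = 2 O \left(-25 + O\right)$)
$j{\left(Q{\left(-3 \right)} \right)} - \left(\left(-17\right) 33 - 34\right) = 2 \left(-6\right) \left(-25 - 6\right) - \left(\left(-17\right) 33 - 34\right) = 2 \left(-6\right) \left(-31\right) - \left(-561 - 34\right) = 372 - -595 = 372 + 595 = 967$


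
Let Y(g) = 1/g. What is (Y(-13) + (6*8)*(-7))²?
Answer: 19088161/169 ≈ 1.1295e+5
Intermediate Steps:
(Y(-13) + (6*8)*(-7))² = (1/(-13) + (6*8)*(-7))² = (-1/13 + 48*(-7))² = (-1/13 - 336)² = (-4369/13)² = 19088161/169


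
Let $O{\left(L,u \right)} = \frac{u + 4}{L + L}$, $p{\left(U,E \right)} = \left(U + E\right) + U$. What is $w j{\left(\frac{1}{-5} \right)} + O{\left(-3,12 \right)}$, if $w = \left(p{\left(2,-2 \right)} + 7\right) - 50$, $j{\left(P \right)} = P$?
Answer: $\frac{83}{15} \approx 5.5333$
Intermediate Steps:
$p{\left(U,E \right)} = E + 2 U$ ($p{\left(U,E \right)} = \left(E + U\right) + U = E + 2 U$)
$O{\left(L,u \right)} = \frac{4 + u}{2 L}$
$w = -41$ ($w = \left(\left(-2 + 2 \cdot 2\right) + 7\right) - 50 = \left(\left(-2 + 4\right) + 7\right) - 50 = \left(2 + 7\right) - 50 = 9 - 50 = -41$)
$w j{\left(\frac{1}{-5} \right)} + O{\left(-3,12 \right)} = - \frac{41}{-5} + \frac{4 + 12}{2 \left(-3\right)} = \left(-41\right) \left(- \frac{1}{5}\right) + \frac{1}{2} \left(- \frac{1}{3}\right) 16 = \frac{41}{5} - \frac{8}{3} = \frac{83}{15}$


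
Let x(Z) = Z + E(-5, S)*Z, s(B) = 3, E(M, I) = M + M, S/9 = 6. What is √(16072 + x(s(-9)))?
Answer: √16045 ≈ 126.67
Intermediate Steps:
S = 54 (S = 9*6 = 54)
E(M, I) = 2*M
x(Z) = -9*Z (x(Z) = Z + (2*(-5))*Z = Z - 10*Z = -9*Z)
√(16072 + x(s(-9))) = √(16072 - 9*3) = √(16072 - 27) = √16045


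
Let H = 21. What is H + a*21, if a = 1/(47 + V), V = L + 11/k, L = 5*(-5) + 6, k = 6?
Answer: 3885/179 ≈ 21.704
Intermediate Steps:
L = -19 (L = -25 + 6 = -19)
V = -103/6 (V = -19 + 11/6 = -103/6 ≈ -17.167)
a = 6/179 (a = 1/(47 - 103/6) = 1/(179/6) = 6/179 ≈ 0.033520)
H + a*21 = 21 + (6/179)*21 = 21 + 126/179 = 3885/179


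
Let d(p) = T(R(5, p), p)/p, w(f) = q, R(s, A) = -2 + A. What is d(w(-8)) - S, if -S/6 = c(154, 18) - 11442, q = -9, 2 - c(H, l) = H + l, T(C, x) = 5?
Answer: -627053/9 ≈ -69673.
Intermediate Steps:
c(H, l) = 2 - H - l (c(H, l) = 2 - (H + l) = 2 + (-H - l) = 2 - H - l)
w(f) = -9
d(p) = 5/p
S = 69672 (S = -6*((2 - 1*154 - 1*18) - 11442) = -6*((2 - 154 - 18) - 11442) = -6*(-170 - 11442) = -6*(-11612) = 69672)
d(w(-8)) - S = 5/(-9) - 1*69672 = 5*(-⅑) - 69672 = -5/9 - 69672 = -627053/9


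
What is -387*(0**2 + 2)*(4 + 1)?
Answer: -3870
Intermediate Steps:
-387*(0**2 + 2)*(4 + 1) = -387*(0 + 2)*5 = -774*5 = -387*10 = -3870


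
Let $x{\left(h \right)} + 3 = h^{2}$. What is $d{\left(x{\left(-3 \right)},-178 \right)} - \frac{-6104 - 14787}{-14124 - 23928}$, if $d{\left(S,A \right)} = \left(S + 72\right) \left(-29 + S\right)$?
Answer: $- \frac{68286179}{38052} \approx -1794.5$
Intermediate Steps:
$x{\left(h \right)} = -3 + h^{2}$
$d{\left(S,A \right)} = \left(-29 + S\right) \left(72 + S\right)$ ($d{\left(S,A \right)} = \left(72 + S\right) \left(-29 + S\right) = \left(-29 + S\right) \left(72 + S\right)$)
$d{\left(x{\left(-3 \right)},-178 \right)} - \frac{-6104 - 14787}{-14124 - 23928} = \left(-2088 + \left(-3 + \left(-3\right)^{2}\right)^{2} + 43 \left(-3 + \left(-3\right)^{2}\right)\right) - \frac{-6104 - 14787}{-14124 - 23928} = \left(-2088 + \left(-3 + 9\right)^{2} + 43 \left(-3 + 9\right)\right) - - \frac{20891}{-38052} = \left(-2088 + 6^{2} + 43 \cdot 6\right) - \left(-20891\right) \left(- \frac{1}{38052}\right) = \left(-2088 + 36 + 258\right) - \frac{20891}{38052} = -1794 - \frac{20891}{38052} = - \frac{68286179}{38052}$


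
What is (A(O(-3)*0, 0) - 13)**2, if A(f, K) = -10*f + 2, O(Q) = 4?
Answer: 121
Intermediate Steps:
A(f, K) = 2 - 10*f
(A(O(-3)*0, 0) - 13)**2 = ((2 - 40*0) - 13)**2 = ((2 - 10*0) - 13)**2 = ((2 + 0) - 13)**2 = (2 - 13)**2 = (-11)**2 = 121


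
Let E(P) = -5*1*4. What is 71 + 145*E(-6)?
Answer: -2829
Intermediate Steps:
E(P) = -20 (E(P) = -5*4 = -20)
71 + 145*E(-6) = 71 + 145*(-20) = 71 - 2900 = -2829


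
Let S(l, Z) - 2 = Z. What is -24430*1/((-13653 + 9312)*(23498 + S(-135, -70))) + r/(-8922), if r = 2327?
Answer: -7882011485/30248443962 ≈ -0.26058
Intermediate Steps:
S(l, Z) = 2 + Z
-24430*1/((-13653 + 9312)*(23498 + S(-135, -70))) + r/(-8922) = -24430*1/((-13653 + 9312)*(23498 + (2 - 70))) + 2327/(-8922) = -24430*(-1/(4341*(23498 - 68))) + 2327*(-1/8922) = -24430/((-4341*23430)) - 2327/8922 = -24430/(-101709630) - 2327/8922 = -24430*(-1/101709630) - 2327/8922 = 2443/10170963 - 2327/8922 = -7882011485/30248443962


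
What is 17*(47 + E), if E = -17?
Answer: 510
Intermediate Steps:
17*(47 + E) = 17*(47 - 17) = 17*30 = 510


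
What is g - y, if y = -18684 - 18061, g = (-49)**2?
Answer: 39146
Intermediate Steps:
g = 2401
y = -36745
g - y = 2401 - 1*(-36745) = 2401 + 36745 = 39146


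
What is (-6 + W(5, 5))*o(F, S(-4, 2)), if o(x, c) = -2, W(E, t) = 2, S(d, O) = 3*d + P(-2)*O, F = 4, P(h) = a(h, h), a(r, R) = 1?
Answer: 8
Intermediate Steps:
P(h) = 1
S(d, O) = O + 3*d (S(d, O) = 3*d + 1*O = 3*d + O = O + 3*d)
(-6 + W(5, 5))*o(F, S(-4, 2)) = (-6 + 2)*(-2) = -4*(-2) = 8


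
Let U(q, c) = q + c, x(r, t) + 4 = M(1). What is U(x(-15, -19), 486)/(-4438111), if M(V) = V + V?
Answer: -484/4438111 ≈ -0.00010906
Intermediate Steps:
M(V) = 2*V
x(r, t) = -2 (x(r, t) = -4 + 2*1 = -4 + 2 = -2)
U(q, c) = c + q
U(x(-15, -19), 486)/(-4438111) = (486 - 2)/(-4438111) = 484*(-1/4438111) = -484/4438111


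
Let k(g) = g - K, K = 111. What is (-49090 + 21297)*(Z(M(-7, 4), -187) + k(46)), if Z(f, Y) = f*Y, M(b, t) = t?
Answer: 22595709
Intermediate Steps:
k(g) = -111 + g (k(g) = g - 1*111 = g - 111 = -111 + g)
Z(f, Y) = Y*f
(-49090 + 21297)*(Z(M(-7, 4), -187) + k(46)) = (-49090 + 21297)*(-187*4 + (-111 + 46)) = -27793*(-748 - 65) = -27793*(-813) = 22595709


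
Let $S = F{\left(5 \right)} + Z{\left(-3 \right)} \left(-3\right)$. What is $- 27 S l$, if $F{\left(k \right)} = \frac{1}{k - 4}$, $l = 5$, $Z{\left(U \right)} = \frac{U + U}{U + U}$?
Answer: $270$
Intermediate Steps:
$Z{\left(U \right)} = 1$ ($Z{\left(U \right)} = \frac{2 U}{2 U} = 2 U \frac{1}{2 U} = 1$)
$F{\left(k \right)} = \frac{1}{-4 + k}$
$S = -2$ ($S = \frac{1}{-4 + 5} + 1 \left(-3\right) = 1^{-1} - 3 = 1 - 3 = -2$)
$- 27 S l = \left(-27\right) \left(-2\right) 5 = 54 \cdot 5 = 270$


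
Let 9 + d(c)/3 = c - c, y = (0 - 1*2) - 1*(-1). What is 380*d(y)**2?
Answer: 277020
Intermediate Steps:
y = -1 (y = (0 - 2) + 1 = -2 + 1 = -1)
d(c) = -27 (d(c) = -27 + 3*(c - c) = -27 + 3*0 = -27 + 0 = -27)
380*d(y)**2 = 380*(-27)**2 = 380*729 = 277020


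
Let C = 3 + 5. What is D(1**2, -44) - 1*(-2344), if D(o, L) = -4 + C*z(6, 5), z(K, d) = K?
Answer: 2388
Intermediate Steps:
C = 8
D(o, L) = 44 (D(o, L) = -4 + 8*6 = -4 + 48 = 44)
D(1**2, -44) - 1*(-2344) = 44 - 1*(-2344) = 44 + 2344 = 2388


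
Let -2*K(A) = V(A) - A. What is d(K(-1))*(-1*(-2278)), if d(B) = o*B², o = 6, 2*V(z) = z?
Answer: 3417/4 ≈ 854.25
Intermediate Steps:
V(z) = z/2
K(A) = A/4 (K(A) = -(A/2 - A)/2 = -(-1)*A/4 = A/4)
d(B) = 6*B²
d(K(-1))*(-1*(-2278)) = (6*((¼)*(-1))²)*(-1*(-2278)) = (6*(-¼)²)*2278 = (6*(1/16))*2278 = (3/8)*2278 = 3417/4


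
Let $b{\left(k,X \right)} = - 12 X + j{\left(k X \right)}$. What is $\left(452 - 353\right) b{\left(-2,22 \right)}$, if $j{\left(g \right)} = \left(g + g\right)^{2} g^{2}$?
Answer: $1484219880$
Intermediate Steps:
$j{\left(g \right)} = 4 g^{4}$ ($j{\left(g \right)} = \left(2 g\right)^{2} g^{2} = 4 g^{2} g^{2} = 4 g^{4}$)
$b{\left(k,X \right)} = - 12 X + 4 X^{4} k^{4}$ ($b{\left(k,X \right)} = - 12 X + 4 \left(k X\right)^{4} = - 12 X + 4 \left(X k\right)^{4} = - 12 X + 4 X^{4} k^{4}$)
$\left(452 - 353\right) b{\left(-2,22 \right)} = \left(452 - 353\right) 4 \cdot 22 \left(-3 + 22^{3} \left(-2\right)^{4}\right) = 99 \cdot 4 \cdot 22 \left(-3 + 10648 \cdot 16\right) = 99 \cdot 4 \cdot 22 \left(-3 + 170368\right) = 99 \cdot 4 \cdot 22 \cdot 170365 = 99 \cdot 14992120 = 1484219880$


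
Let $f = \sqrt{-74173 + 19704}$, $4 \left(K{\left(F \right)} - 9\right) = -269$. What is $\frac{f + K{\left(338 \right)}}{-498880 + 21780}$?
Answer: $\frac{233}{1908400} - \frac{i \sqrt{54469}}{477100} \approx 0.00012209 - 0.00048918 i$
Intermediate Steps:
$K{\left(F \right)} = - \frac{233}{4}$ ($K{\left(F \right)} = 9 + \frac{1}{4} \left(-269\right) = 9 - \frac{269}{4} = - \frac{233}{4}$)
$f = i \sqrt{54469}$ ($f = \sqrt{-54469} = i \sqrt{54469} \approx 233.39 i$)
$\frac{f + K{\left(338 \right)}}{-498880 + 21780} = \frac{i \sqrt{54469} - \frac{233}{4}}{-498880 + 21780} = \frac{- \frac{233}{4} + i \sqrt{54469}}{-477100} = \left(- \frac{233}{4} + i \sqrt{54469}\right) \left(- \frac{1}{477100}\right) = \frac{233}{1908400} - \frac{i \sqrt{54469}}{477100}$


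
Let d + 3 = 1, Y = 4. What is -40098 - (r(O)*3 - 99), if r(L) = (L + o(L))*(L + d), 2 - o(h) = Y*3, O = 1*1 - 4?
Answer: -40194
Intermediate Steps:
O = -3 (O = 1 - 4 = -3)
d = -2 (d = -3 + 1 = -2)
o(h) = -10 (o(h) = 2 - 4*3 = 2 - 1*12 = 2 - 12 = -10)
r(L) = (-10 + L)*(-2 + L) (r(L) = (L - 10)*(L - 2) = (-10 + L)*(-2 + L))
-40098 - (r(O)*3 - 99) = -40098 - ((20 + (-3)**2 - 12*(-3))*3 - 99) = -40098 - ((20 + 9 + 36)*3 - 99) = -40098 - (65*3 - 99) = -40098 - (195 - 99) = -40098 - 1*96 = -40098 - 96 = -40194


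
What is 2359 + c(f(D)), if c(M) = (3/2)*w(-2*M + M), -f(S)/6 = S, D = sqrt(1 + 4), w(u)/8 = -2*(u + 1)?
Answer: 2335 - 144*sqrt(5) ≈ 2013.0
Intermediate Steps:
w(u) = -16 - 16*u (w(u) = 8*(-2*(u + 1)) = 8*(-2*(1 + u)) = 8*(-2 - 2*u) = -16 - 16*u)
D = sqrt(5) ≈ 2.2361
f(S) = -6*S
c(M) = -24 + 24*M (c(M) = (3/2)*(-16 - 16*(-2*M + M)) = (3*(1/2))*(-16 - (-16)*M) = 3*(-16 + 16*M)/2 = -24 + 24*M)
2359 + c(f(D)) = 2359 + (-24 + 24*(-6*sqrt(5))) = 2359 + (-24 - 144*sqrt(5)) = 2335 - 144*sqrt(5)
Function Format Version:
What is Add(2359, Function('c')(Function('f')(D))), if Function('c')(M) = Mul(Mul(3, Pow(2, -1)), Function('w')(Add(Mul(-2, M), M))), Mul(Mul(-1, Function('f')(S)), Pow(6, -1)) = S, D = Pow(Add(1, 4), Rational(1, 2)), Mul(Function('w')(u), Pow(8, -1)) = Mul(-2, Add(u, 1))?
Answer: Add(2335, Mul(-144, Pow(5, Rational(1, 2)))) ≈ 2013.0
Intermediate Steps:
Function('w')(u) = Add(-16, Mul(-16, u)) (Function('w')(u) = Mul(8, Mul(-2, Add(u, 1))) = Mul(8, Mul(-2, Add(1, u))) = Mul(8, Add(-2, Mul(-2, u))) = Add(-16, Mul(-16, u)))
D = Pow(5, Rational(1, 2)) ≈ 2.2361
Function('f')(S) = Mul(-6, S)
Function('c')(M) = Add(-24, Mul(24, M)) (Function('c')(M) = Mul(Mul(3, Pow(2, -1)), Add(-16, Mul(-16, Add(Mul(-2, M), M)))) = Mul(Mul(3, Rational(1, 2)), Add(-16, Mul(-16, Mul(-1, M)))) = Mul(Rational(3, 2), Add(-16, Mul(16, M))) = Add(-24, Mul(24, M)))
Add(2359, Function('c')(Function('f')(D))) = Add(2359, Add(-24, Mul(24, Mul(-6, Pow(5, Rational(1, 2)))))) = Add(2359, Add(-24, Mul(-144, Pow(5, Rational(1, 2))))) = Add(2335, Mul(-144, Pow(5, Rational(1, 2))))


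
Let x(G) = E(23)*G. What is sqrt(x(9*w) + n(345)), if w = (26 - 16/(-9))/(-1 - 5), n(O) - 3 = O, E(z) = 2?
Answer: sqrt(2382)/3 ≈ 16.269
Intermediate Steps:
n(O) = 3 + O
w = -125/27 (w = (26 - 16*(-1/9))/(-6) = (26 + 16/9)*(-1/6) = (250/9)*(-1/6) = -125/27 ≈ -4.6296)
x(G) = 2*G
sqrt(x(9*w) + n(345)) = sqrt(2*(9*(-125/27)) + (3 + 345)) = sqrt(2*(-125/3) + 348) = sqrt(-250/3 + 348) = sqrt(794/3) = sqrt(2382)/3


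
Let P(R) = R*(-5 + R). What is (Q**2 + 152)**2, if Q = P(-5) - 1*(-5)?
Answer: 10093329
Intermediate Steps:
Q = 55 (Q = -5*(-5 - 5) - 1*(-5) = -5*(-10) + 5 = 50 + 5 = 55)
(Q**2 + 152)**2 = (55**2 + 152)**2 = (3025 + 152)**2 = 3177**2 = 10093329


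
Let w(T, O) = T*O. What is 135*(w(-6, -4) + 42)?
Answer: 8910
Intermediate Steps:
w(T, O) = O*T
135*(w(-6, -4) + 42) = 135*(-4*(-6) + 42) = 135*(24 + 42) = 135*66 = 8910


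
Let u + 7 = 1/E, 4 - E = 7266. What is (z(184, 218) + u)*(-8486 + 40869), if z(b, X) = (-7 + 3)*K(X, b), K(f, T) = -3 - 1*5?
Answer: 5879101267/7262 ≈ 8.0957e+5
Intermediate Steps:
K(f, T) = -8 (K(f, T) = -3 - 5 = -8)
E = -7262 (E = 4 - 1*7266 = 4 - 7266 = -7262)
u = -50835/7262 (u = -7 + 1/(-7262) = -7 - 1/7262 = -50835/7262 ≈ -7.0001)
z(b, X) = 32 (z(b, X) = (-7 + 3)*(-8) = -4*(-8) = 32)
(z(184, 218) + u)*(-8486 + 40869) = (32 - 50835/7262)*(-8486 + 40869) = (181549/7262)*32383 = 5879101267/7262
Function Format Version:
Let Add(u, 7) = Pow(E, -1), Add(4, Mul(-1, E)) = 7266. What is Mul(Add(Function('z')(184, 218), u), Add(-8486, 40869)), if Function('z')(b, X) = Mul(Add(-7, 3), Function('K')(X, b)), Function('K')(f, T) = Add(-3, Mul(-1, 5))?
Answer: Rational(5879101267, 7262) ≈ 8.0957e+5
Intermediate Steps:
Function('K')(f, T) = -8 (Function('K')(f, T) = Add(-3, -5) = -8)
E = -7262 (E = Add(4, Mul(-1, 7266)) = Add(4, -7266) = -7262)
u = Rational(-50835, 7262) (u = Add(-7, Pow(-7262, -1)) = Add(-7, Rational(-1, 7262)) = Rational(-50835, 7262) ≈ -7.0001)
Function('z')(b, X) = 32 (Function('z')(b, X) = Mul(Add(-7, 3), -8) = Mul(-4, -8) = 32)
Mul(Add(Function('z')(184, 218), u), Add(-8486, 40869)) = Mul(Add(32, Rational(-50835, 7262)), Add(-8486, 40869)) = Mul(Rational(181549, 7262), 32383) = Rational(5879101267, 7262)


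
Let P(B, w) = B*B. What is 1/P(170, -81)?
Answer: 1/28900 ≈ 3.4602e-5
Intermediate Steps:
P(B, w) = B²
1/P(170, -81) = 1/(170²) = 1/28900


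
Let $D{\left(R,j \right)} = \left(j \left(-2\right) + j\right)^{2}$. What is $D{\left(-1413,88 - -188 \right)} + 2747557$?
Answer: $2823733$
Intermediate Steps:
$D{\left(R,j \right)} = j^{2}$ ($D{\left(R,j \right)} = \left(- 2 j + j\right)^{2} = \left(- j\right)^{2} = j^{2}$)
$D{\left(-1413,88 - -188 \right)} + 2747557 = \left(88 - -188\right)^{2} + 2747557 = \left(88 + 188\right)^{2} + 2747557 = 276^{2} + 2747557 = 76176 + 2747557 = 2823733$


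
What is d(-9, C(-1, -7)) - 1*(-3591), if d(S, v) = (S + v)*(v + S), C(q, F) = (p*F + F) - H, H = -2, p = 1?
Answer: 4032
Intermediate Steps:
C(q, F) = 2 + 2*F (C(q, F) = (1*F + F) - 1*(-2) = (F + F) + 2 = 2*F + 2 = 2 + 2*F)
d(S, v) = (S + v)² (d(S, v) = (S + v)*(S + v) = (S + v)²)
d(-9, C(-1, -7)) - 1*(-3591) = (-9 + (2 + 2*(-7)))² - 1*(-3591) = (-9 + (2 - 14))² + 3591 = (-9 - 12)² + 3591 = (-21)² + 3591 = 441 + 3591 = 4032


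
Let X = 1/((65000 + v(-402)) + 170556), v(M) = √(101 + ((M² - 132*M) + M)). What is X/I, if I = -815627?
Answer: -235556/45256218018795163 + √214367/45256218018795163 ≈ -5.1947e-12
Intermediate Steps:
v(M) = √(101 + M² - 131*M) (v(M) = √(101 + (M² - 131*M)) = √(101 + M² - 131*M))
X = 1/(235556 + √214367) (X = 1/((65000 + √(101 + (-402)² - 131*(-402))) + 170556) = 1/((65000 + √(101 + 161604 + 52662)) + 170556) = 1/((65000 + √214367) + 170556) = 1/(235556 + √214367) ≈ 4.2370e-6)
X/I = (235556/55486414769 - √214367/55486414769)/(-815627) = (235556/55486414769 - √214367/55486414769)*(-1/815627) = -235556/45256218018795163 + √214367/45256218018795163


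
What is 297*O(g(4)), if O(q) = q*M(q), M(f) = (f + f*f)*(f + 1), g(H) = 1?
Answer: 1188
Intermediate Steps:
M(f) = (1 + f)*(f + f²) (M(f) = (f + f²)*(1 + f) = (1 + f)*(f + f²))
O(q) = q²*(1 + q² + 2*q) (O(q) = q*(q*(1 + q² + 2*q)) = q²*(1 + q² + 2*q))
297*O(g(4)) = 297*(1²*(1 + 1² + 2*1)) = 297*(1*(1 + 1 + 2)) = 297*(1*4) = 297*4 = 1188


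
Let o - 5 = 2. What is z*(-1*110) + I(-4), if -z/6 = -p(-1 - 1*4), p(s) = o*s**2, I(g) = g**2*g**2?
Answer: -115244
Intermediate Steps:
o = 7 (o = 5 + 2 = 7)
I(g) = g**4
p(s) = 7*s**2
z = 1050 (z = -(-6)*7*(-1 - 1*4)**2 = -(-6)*7*(-1 - 4)**2 = -(-6)*7*(-5)**2 = -(-6)*7*25 = -(-6)*175 = -6*(-175) = 1050)
z*(-1*110) + I(-4) = 1050*(-1*110) + (-4)**4 = 1050*(-110) + 256 = -115500 + 256 = -115244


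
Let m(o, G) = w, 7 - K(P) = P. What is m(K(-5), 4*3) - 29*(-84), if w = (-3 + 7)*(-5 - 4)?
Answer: 2400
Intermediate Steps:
K(P) = 7 - P
w = -36 (w = 4*(-9) = -36)
m(o, G) = -36
m(K(-5), 4*3) - 29*(-84) = -36 - 29*(-84) = -36 + 2436 = 2400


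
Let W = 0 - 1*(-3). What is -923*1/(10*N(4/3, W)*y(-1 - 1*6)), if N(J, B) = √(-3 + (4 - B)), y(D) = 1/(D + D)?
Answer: -6461*I*√2/10 ≈ -913.72*I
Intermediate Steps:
W = 3 (W = 0 + 3 = 3)
y(D) = 1/(2*D)
N(J, B) = √(1 - B)
-923*1/(10*N(4/3, W)*y(-1 - 1*6)) = -923*(-7/(5*√(1 - 1*3))) = -923*(-7/(5*√(1 - 3))) = -923*7*I*√2/10 = -6461*I*√2/10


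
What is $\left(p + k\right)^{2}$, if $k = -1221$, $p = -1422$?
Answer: $6985449$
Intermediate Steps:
$\left(p + k\right)^{2} = \left(-1422 - 1221\right)^{2} = \left(-2643\right)^{2} = 6985449$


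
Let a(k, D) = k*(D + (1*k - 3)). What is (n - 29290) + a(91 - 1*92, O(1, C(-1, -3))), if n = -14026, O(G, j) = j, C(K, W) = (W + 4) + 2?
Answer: -43315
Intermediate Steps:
C(K, W) = 6 + W (C(K, W) = (4 + W) + 2 = 6 + W)
a(k, D) = k*(-3 + D + k) (a(k, D) = k*(D + (k - 3)) = k*(D + (-3 + k)) = k*(-3 + D + k))
(n - 29290) + a(91 - 1*92, O(1, C(-1, -3))) = (-14026 - 29290) + (91 - 1*92)*(-3 + (6 - 3) + (91 - 1*92)) = -43316 + (91 - 92)*(-3 + 3 + (91 - 92)) = -43316 - (-3 + 3 - 1) = -43316 - 1*(-1) = -43316 + 1 = -43315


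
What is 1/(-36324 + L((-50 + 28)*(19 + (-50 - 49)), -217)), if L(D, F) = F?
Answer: -1/36541 ≈ -2.7367e-5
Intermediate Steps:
1/(-36324 + L((-50 + 28)*(19 + (-50 - 49)), -217)) = 1/(-36324 - 217) = 1/(-36541) = -1/36541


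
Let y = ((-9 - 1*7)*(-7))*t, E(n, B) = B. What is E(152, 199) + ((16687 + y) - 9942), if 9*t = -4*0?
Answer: 6944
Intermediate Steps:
t = 0 (t = (-4*0)/9 = (⅑)*0 = 0)
y = 0 (y = ((-9 - 1*7)*(-7))*0 = ((-9 - 7)*(-7))*0 = -16*(-7)*0 = 112*0 = 0)
E(152, 199) + ((16687 + y) - 9942) = 199 + ((16687 + 0) - 9942) = 199 + (16687 - 9942) = 199 + 6745 = 6944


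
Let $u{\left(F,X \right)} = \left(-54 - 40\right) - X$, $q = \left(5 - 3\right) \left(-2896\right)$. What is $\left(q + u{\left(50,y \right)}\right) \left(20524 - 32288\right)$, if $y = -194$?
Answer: $66960688$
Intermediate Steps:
$q = -5792$ ($q = \left(5 - 3\right) \left(-2896\right) = 2 \left(-2896\right) = -5792$)
$u{\left(F,X \right)} = -94 - X$
$\left(q + u{\left(50,y \right)}\right) \left(20524 - 32288\right) = \left(-5792 - -100\right) \left(20524 - 32288\right) = \left(-5792 + \left(-94 + 194\right)\right) \left(-11764\right) = \left(-5792 + 100\right) \left(-11764\right) = \left(-5692\right) \left(-11764\right) = 66960688$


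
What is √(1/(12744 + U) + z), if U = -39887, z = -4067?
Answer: I*√2996331567226/27143 ≈ 63.773*I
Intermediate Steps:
√(1/(12744 + U) + z) = √(1/(12744 - 39887) - 4067) = √(1/(-27143) - 4067) = √(-1/27143 - 4067) = √(-110390582/27143) = I*√2996331567226/27143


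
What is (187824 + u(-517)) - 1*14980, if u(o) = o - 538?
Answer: 171789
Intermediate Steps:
u(o) = -538 + o
(187824 + u(-517)) - 1*14980 = (187824 + (-538 - 517)) - 1*14980 = (187824 - 1055) - 14980 = 186769 - 14980 = 171789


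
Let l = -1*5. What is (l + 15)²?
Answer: 100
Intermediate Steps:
l = -5
(l + 15)² = (-5 + 15)² = 10² = 100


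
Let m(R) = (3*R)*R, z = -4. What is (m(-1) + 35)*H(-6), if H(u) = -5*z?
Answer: 760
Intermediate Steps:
H(u) = 20 (H(u) = -5*(-4) = 20)
m(R) = 3*R²
(m(-1) + 35)*H(-6) = (3*(-1)² + 35)*20 = (3*1 + 35)*20 = (3 + 35)*20 = 38*20 = 760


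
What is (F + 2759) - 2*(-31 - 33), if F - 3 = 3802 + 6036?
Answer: 12728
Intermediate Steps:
F = 9841 (F = 3 + (3802 + 6036) = 3 + 9838 = 9841)
(F + 2759) - 2*(-31 - 33) = (9841 + 2759) - 2*(-31 - 33) = 12600 - 2*(-64) = 12600 + 128 = 12728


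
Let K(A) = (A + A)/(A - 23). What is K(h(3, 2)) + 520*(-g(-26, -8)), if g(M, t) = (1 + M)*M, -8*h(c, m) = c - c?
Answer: -338000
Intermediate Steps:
h(c, m) = 0 (h(c, m) = -(c - c)/8 = -⅛*0 = 0)
K(A) = 2*A/(-23 + A) (K(A) = (2*A)/(-23 + A) = 2*A/(-23 + A))
g(M, t) = M*(1 + M)
K(h(3, 2)) + 520*(-g(-26, -8)) = 2*0/(-23 + 0) + 520*(-(-26)*(1 - 26)) = 2*0/(-23) + 520*(-(-26)*(-25)) = 2*0*(-1/23) + 520*(-1*650) = 0 + 520*(-650) = 0 - 338000 = -338000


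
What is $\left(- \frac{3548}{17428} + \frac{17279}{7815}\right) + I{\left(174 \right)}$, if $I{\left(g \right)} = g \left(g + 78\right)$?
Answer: $\frac{1493090779538}{34049955} \approx 43850.0$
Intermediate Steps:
$I{\left(g \right)} = g \left(78 + g\right)$
$\left(- \frac{3548}{17428} + \frac{17279}{7815}\right) + I{\left(174 \right)} = \left(- \frac{3548}{17428} + \frac{17279}{7815}\right) + 174 \left(78 + 174\right) = \left(\left(-3548\right) \frac{1}{17428} + 17279 \cdot \frac{1}{7815}\right) + 174 \cdot 252 = \left(- \frac{887}{4357} + \frac{17279}{7815}\right) + 43848 = \frac{68352698}{34049955} + 43848 = \frac{1493090779538}{34049955}$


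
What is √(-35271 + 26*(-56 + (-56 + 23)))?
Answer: I*√37585 ≈ 193.87*I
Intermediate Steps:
√(-35271 + 26*(-56 + (-56 + 23))) = √(-35271 + 26*(-56 - 33)) = √(-35271 + 26*(-89)) = √(-35271 - 2314) = √(-37585) = I*√37585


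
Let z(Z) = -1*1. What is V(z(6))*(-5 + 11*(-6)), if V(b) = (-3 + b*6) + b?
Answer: 710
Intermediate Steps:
z(Z) = -1
V(b) = -3 + 7*b (V(b) = (-3 + 6*b) + b = -3 + 7*b)
V(z(6))*(-5 + 11*(-6)) = (-3 + 7*(-1))*(-5 + 11*(-6)) = (-3 - 7)*(-5 - 66) = -10*(-71) = 710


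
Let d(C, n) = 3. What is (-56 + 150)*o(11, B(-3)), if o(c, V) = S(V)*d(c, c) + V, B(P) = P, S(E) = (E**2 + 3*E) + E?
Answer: -1128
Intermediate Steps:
S(E) = E**2 + 4*E
o(c, V) = V + 3*V*(4 + V) (o(c, V) = (V*(4 + V))*3 + V = 3*V*(4 + V) + V = V + 3*V*(4 + V))
(-56 + 150)*o(11, B(-3)) = (-56 + 150)*(-3*(13 + 3*(-3))) = 94*(-3*(13 - 9)) = 94*(-3*4) = 94*(-12) = -1128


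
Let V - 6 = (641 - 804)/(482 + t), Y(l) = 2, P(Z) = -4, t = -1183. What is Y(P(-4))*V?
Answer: 8738/701 ≈ 12.465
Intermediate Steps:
V = 4369/701 (V = 6 + (641 - 804)/(482 - 1183) = 6 - 163/(-701) = 6 - 163*(-1/701) = 6 + 163/701 = 4369/701 ≈ 6.2325)
Y(P(-4))*V = 2*(4369/701) = 8738/701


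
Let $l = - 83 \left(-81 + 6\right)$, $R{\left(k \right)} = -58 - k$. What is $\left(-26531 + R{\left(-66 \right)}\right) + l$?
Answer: $-20298$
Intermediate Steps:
$l = 6225$ ($l = \left(-83\right) \left(-75\right) = 6225$)
$\left(-26531 + R{\left(-66 \right)}\right) + l = \left(-26531 - -8\right) + 6225 = \left(-26531 + \left(-58 + 66\right)\right) + 6225 = \left(-26531 + 8\right) + 6225 = -26523 + 6225 = -20298$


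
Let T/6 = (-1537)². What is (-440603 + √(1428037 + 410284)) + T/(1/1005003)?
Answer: 14245127152039 + √1838321 ≈ 1.4245e+13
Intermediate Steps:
T = 14174214 (T = 6*(-1537)² = 6*2362369 = 14174214)
(-440603 + √(1428037 + 410284)) + T/(1/1005003) = (-440603 + √(1428037 + 410284)) + 14174214/(1/1005003) = (-440603 + √1838321) + 14174214/(1/1005003) = (-440603 + √1838321) + 14174214*1005003 = (-440603 + √1838321) + 14245127592642 = 14245127152039 + √1838321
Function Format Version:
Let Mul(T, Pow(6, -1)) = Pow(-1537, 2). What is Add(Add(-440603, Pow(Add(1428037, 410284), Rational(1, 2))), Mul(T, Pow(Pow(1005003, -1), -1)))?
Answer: Add(14245127152039, Pow(1838321, Rational(1, 2))) ≈ 1.4245e+13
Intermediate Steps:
T = 14174214 (T = Mul(6, Pow(-1537, 2)) = Mul(6, 2362369) = 14174214)
Add(Add(-440603, Pow(Add(1428037, 410284), Rational(1, 2))), Mul(T, Pow(Pow(1005003, -1), -1))) = Add(Add(-440603, Pow(Add(1428037, 410284), Rational(1, 2))), Mul(14174214, Pow(Pow(1005003, -1), -1))) = Add(Add(-440603, Pow(1838321, Rational(1, 2))), Mul(14174214, Pow(Rational(1, 1005003), -1))) = Add(Add(-440603, Pow(1838321, Rational(1, 2))), Mul(14174214, 1005003)) = Add(Add(-440603, Pow(1838321, Rational(1, 2))), 14245127592642) = Add(14245127152039, Pow(1838321, Rational(1, 2)))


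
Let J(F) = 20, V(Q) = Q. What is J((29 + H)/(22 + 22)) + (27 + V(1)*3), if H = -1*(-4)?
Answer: 50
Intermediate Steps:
H = 4
J((29 + H)/(22 + 22)) + (27 + V(1)*3) = 20 + (27 + 1*3) = 20 + (27 + 3) = 20 + 30 = 50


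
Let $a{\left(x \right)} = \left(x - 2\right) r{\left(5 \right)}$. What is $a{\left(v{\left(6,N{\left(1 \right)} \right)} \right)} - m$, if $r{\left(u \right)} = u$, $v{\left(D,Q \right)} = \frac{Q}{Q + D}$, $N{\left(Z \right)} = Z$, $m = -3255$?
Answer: $\frac{22720}{7} \approx 3245.7$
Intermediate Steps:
$v{\left(D,Q \right)} = \frac{Q}{D + Q}$
$a{\left(x \right)} = -10 + 5 x$ ($a{\left(x \right)} = \left(x - 2\right) 5 = \left(-2 + x\right) 5 = -10 + 5 x$)
$a{\left(v{\left(6,N{\left(1 \right)} \right)} \right)} - m = \left(-10 + 5 \cdot 1 \frac{1}{6 + 1}\right) - -3255 = \left(-10 + 5 \cdot 1 \cdot \frac{1}{7}\right) + 3255 = \left(-10 + 5 \cdot \frac{1}{7}\right) + 3255 = \left(-10 + \frac{5}{7}\right) + 3255 = - \frac{65}{7} + 3255 = \frac{22720}{7}$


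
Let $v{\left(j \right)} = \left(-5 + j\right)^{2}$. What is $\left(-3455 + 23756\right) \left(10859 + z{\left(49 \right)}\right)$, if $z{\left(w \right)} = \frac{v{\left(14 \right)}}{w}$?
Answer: $\frac{10803623772}{49} \approx 2.2048 \cdot 10^{8}$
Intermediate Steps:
$z{\left(w \right)} = \frac{81}{w}$ ($z{\left(w \right)} = \frac{\left(-5 + 14\right)^{2}}{w} = \frac{9^{2}}{w} = \frac{81}{w}$)
$\left(-3455 + 23756\right) \left(10859 + z{\left(49 \right)}\right) = \left(-3455 + 23756\right) \left(10859 + \frac{81}{49}\right) = 20301 \left(10859 + 81 \cdot \frac{1}{49}\right) = 20301 \left(10859 + \frac{81}{49}\right) = 20301 \cdot \frac{532172}{49} = \frac{10803623772}{49}$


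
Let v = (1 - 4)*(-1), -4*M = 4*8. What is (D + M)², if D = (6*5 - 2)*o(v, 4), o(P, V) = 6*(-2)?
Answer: 118336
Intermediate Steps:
M = -8 ≈ -8.0000
v = 3 (v = -3*(-1) = 3)
o(P, V) = -12
D = -336 (D = (6*5 - 2)*(-12) = (30 - 2)*(-12) = 28*(-12) = -336)
(D + M)² = (-336 - 8)² = (-344)² = 118336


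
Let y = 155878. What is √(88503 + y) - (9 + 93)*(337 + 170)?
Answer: -51714 + √244381 ≈ -51220.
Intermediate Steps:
√(88503 + y) - (9 + 93)*(337 + 170) = √(88503 + 155878) - (9 + 93)*(337 + 170) = √244381 - 102*507 = √244381 - 1*51714 = √244381 - 51714 = -51714 + √244381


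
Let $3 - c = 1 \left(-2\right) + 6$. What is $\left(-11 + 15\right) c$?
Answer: $-4$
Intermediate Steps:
$c = -1$ ($c = 3 - \left(1 \left(-2\right) + 6\right) = 3 - \left(-2 + 6\right) = 3 - 4 = -1$)
$\left(-11 + 15\right) c = \left(-11 + 15\right) \left(-1\right) = 4 \left(-1\right) = -4$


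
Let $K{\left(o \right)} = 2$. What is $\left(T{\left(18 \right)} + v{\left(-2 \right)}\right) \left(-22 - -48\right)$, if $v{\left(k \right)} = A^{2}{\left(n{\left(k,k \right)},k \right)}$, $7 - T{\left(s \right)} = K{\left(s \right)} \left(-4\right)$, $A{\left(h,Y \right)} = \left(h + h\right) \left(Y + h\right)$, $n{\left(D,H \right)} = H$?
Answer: $7046$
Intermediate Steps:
$A{\left(h,Y \right)} = 2 h \left(Y + h\right)$
$T{\left(s \right)} = 15$ ($T{\left(s \right)} = 7 - 2 \left(-4\right) = 7 - -8 = 7 + 8 = 15$)
$v{\left(k \right)} = 16 k^{4}$ ($v{\left(k \right)} = \left(2 k \left(k + k\right)\right)^{2} = \left(2 k 2 k\right)^{2} = \left(4 k^{2}\right)^{2} = 16 k^{4}$)
$\left(T{\left(18 \right)} + v{\left(-2 \right)}\right) \left(-22 - -48\right) = \left(15 + 16 \left(-2\right)^{4}\right) \left(-22 - -48\right) = \left(15 + 16 \cdot 16\right) \left(-22 + 48\right) = \left(15 + 256\right) 26 = 271 \cdot 26 = 7046$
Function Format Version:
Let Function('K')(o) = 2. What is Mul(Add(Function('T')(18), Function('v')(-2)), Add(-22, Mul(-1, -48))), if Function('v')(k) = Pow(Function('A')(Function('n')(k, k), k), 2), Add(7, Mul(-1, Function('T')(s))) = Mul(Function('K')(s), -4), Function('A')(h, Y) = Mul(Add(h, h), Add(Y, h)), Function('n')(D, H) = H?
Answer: 7046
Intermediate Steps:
Function('A')(h, Y) = Mul(2, h, Add(Y, h)) (Function('A')(h, Y) = Mul(Mul(2, h), Add(Y, h)) = Mul(2, h, Add(Y, h)))
Function('T')(s) = 15 (Function('T')(s) = Add(7, Mul(-1, Mul(2, -4))) = Add(7, Mul(-1, -8)) = Add(7, 8) = 15)
Function('v')(k) = Mul(16, Pow(k, 4)) (Function('v')(k) = Pow(Mul(2, k, Add(k, k)), 2) = Pow(Mul(2, k, Mul(2, k)), 2) = Pow(Mul(4, Pow(k, 2)), 2) = Mul(16, Pow(k, 4)))
Mul(Add(Function('T')(18), Function('v')(-2)), Add(-22, Mul(-1, -48))) = Mul(Add(15, Mul(16, Pow(-2, 4))), Add(-22, Mul(-1, -48))) = Mul(Add(15, Mul(16, 16)), Add(-22, 48)) = Mul(Add(15, 256), 26) = Mul(271, 26) = 7046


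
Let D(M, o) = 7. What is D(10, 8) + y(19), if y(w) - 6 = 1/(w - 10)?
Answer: 118/9 ≈ 13.111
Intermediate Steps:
y(w) = 6 + 1/(-10 + w) (y(w) = 6 + 1/(w - 10) = 6 + 1/(-10 + w))
D(10, 8) + y(19) = 7 + (-59 + 6*19)/(-10 + 19) = 7 + (-59 + 114)/9 = 7 + (⅑)*55 = 7 + 55/9 = 118/9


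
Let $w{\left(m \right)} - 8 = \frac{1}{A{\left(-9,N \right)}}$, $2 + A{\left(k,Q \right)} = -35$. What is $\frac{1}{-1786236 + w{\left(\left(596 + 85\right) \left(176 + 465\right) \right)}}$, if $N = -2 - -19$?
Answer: $- \frac{37}{66090437} \approx -5.5984 \cdot 10^{-7}$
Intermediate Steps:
$N = 17$ ($N = -2 + 19 = 17$)
$A{\left(k,Q \right)} = -37$ ($A{\left(k,Q \right)} = -2 - 35 = -37$)
$w{\left(m \right)} = \frac{295}{37}$ ($w{\left(m \right)} = 8 + \frac{1}{-37} = 8 - \frac{1}{37} = \frac{295}{37}$)
$\frac{1}{-1786236 + w{\left(\left(596 + 85\right) \left(176 + 465\right) \right)}} = \frac{1}{-1786236 + \frac{295}{37}} = \frac{1}{- \frac{66090437}{37}} = - \frac{37}{66090437}$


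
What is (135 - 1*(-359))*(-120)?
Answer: -59280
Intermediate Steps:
(135 - 1*(-359))*(-120) = (135 + 359)*(-120) = 494*(-120) = -59280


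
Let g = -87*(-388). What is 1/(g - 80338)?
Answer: -1/46582 ≈ -2.1468e-5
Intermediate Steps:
g = 33756
1/(g - 80338) = 1/(33756 - 80338) = 1/(-46582) = -1/46582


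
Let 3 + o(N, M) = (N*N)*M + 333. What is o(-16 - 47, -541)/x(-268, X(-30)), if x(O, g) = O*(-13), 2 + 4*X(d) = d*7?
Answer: -2146899/3484 ≈ -616.22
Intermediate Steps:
o(N, M) = 330 + M*N² (o(N, M) = -3 + ((N*N)*M + 333) = -3 + (N²*M + 333) = -3 + (M*N² + 333) = -3 + (333 + M*N²) = 330 + M*N²)
X(d) = -½ + 7*d/4 (X(d) = -½ + (d*7)/4 = -½ + (7*d)/4 = -½ + 7*d/4)
x(O, g) = -13*O
o(-16 - 47, -541)/x(-268, X(-30)) = (330 - 541*(-16 - 47)²)/((-13*(-268))) = (330 - 541*(-63)²)/3484 = (330 - 541*3969)*(1/3484) = (330 - 2147229)*(1/3484) = -2146899*1/3484 = -2146899/3484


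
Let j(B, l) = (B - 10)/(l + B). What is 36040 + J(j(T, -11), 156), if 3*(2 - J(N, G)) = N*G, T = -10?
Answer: 755842/21 ≈ 35993.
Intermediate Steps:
j(B, l) = (-10 + B)/(B + l)
J(N, G) = 2 - G*N/3 (J(N, G) = 2 - N*G/3 = 2 - G*N/3)
36040 + J(j(T, -11), 156) = 36040 + (2 - ⅓*156*(-10 - 10)/(-10 - 11)) = 36040 + (2 - ⅓*156*-20/(-21)) = 36040 + (2 - ⅓*156*(-1/21*(-20))) = 36040 + (2 - ⅓*156*20/21) = 36040 + (2 - 1040/21) = 36040 - 998/21 = 755842/21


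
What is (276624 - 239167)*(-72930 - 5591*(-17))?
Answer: 828436469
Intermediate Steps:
(276624 - 239167)*(-72930 - 5591*(-17)) = 37457*(-72930 + 95047) = 37457*22117 = 828436469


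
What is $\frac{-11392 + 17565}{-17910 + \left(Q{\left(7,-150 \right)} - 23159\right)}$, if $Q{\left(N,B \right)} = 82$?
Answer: $- \frac{6173}{40987} \approx -0.15061$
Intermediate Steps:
$\frac{-11392 + 17565}{-17910 + \left(Q{\left(7,-150 \right)} - 23159\right)} = \frac{-11392 + 17565}{-17910 + \left(82 - 23159\right)} = \frac{6173}{-17910 + \left(82 - 23159\right)} = \frac{6173}{-17910 - 23077} = \frac{6173}{-40987} = 6173 \left(- \frac{1}{40987}\right) = - \frac{6173}{40987}$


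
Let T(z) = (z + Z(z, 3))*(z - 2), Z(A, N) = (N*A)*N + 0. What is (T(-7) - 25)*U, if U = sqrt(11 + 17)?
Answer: 1210*sqrt(7) ≈ 3201.4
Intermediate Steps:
Z(A, N) = A*N**2 (Z(A, N) = (A*N)*N + 0 = A*N**2 + 0 = A*N**2)
T(z) = 10*z*(-2 + z) (T(z) = (z + z*3**2)*(z - 2) = (z + z*9)*(-2 + z) = (z + 9*z)*(-2 + z) = (10*z)*(-2 + z) = 10*z*(-2 + z))
U = 2*sqrt(7) (U = sqrt(28) = 2*sqrt(7) ≈ 5.2915)
(T(-7) - 25)*U = (10*(-7)*(-2 - 7) - 25)*(2*sqrt(7)) = (10*(-7)*(-9) - 25)*(2*sqrt(7)) = (630 - 25)*(2*sqrt(7)) = 605*(2*sqrt(7)) = 1210*sqrt(7)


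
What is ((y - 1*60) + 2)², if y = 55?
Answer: 9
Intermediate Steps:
((y - 1*60) + 2)² = ((55 - 1*60) + 2)² = ((55 - 60) + 2)² = (-5 + 2)² = (-3)² = 9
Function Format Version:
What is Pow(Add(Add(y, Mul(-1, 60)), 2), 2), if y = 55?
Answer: 9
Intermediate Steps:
Pow(Add(Add(y, Mul(-1, 60)), 2), 2) = Pow(Add(Add(55, Mul(-1, 60)), 2), 2) = Pow(Add(Add(55, -60), 2), 2) = Pow(Add(-5, 2), 2) = Pow(-3, 2) = 9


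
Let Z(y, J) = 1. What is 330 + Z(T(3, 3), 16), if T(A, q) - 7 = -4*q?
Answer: 331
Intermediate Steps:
T(A, q) = 7 - 4*q
330 + Z(T(3, 3), 16) = 330 + 1 = 331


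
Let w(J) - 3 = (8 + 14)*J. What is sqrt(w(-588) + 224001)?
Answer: 6*sqrt(5863) ≈ 459.42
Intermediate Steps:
w(J) = 3 + 22*J (w(J) = 3 + (8 + 14)*J = 3 + 22*J)
sqrt(w(-588) + 224001) = sqrt((3 + 22*(-588)) + 224001) = sqrt((3 - 12936) + 224001) = sqrt(-12933 + 224001) = sqrt(211068) = 6*sqrt(5863)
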